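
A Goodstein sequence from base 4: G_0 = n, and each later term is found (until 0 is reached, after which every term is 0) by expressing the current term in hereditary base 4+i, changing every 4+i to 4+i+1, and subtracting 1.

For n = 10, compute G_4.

13

step 0: 10 = 2·4 + 2; sub 5 for 4: 2·5 + 2; = 12; G_1 = 12−1 = 11
step 1: 11 = 2·5 + 1; sub 6 for 5: 2·6 + 1; = 13; G_2 = 13−1 = 12
step 2: 12 = 2·6; sub 7 for 6: 2·7; = 14; G_3 = 14−1 = 13
step 3: 13 = 7 + 6; sub 8 for 7: 8 + 6; = 14; G_4 = 14−1 = 13
step 4: 13 = 8 + 5; sub 9 for 8: 9 + 5; = 14; G_5 = 14−1 = 13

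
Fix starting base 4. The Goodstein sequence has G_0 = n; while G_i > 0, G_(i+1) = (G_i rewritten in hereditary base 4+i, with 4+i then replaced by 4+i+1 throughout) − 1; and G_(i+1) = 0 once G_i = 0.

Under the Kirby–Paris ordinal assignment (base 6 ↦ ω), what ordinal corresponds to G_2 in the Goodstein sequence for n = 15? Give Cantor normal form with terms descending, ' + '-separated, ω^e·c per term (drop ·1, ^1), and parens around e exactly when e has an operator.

ω·3 + 1

(0) 15|_4 = 3·4 + 3 ↦ 3·5 + 3|_5 = 18 ⇒ 17
(1) 17|_5 = 3·5 + 2 ↦ 3·6 + 2|_6 = 20 ⇒ 19
(2) 19|_6 = 3·6 + 1 ↦ 3·7 + 1|_7 = 22 ⇒ 21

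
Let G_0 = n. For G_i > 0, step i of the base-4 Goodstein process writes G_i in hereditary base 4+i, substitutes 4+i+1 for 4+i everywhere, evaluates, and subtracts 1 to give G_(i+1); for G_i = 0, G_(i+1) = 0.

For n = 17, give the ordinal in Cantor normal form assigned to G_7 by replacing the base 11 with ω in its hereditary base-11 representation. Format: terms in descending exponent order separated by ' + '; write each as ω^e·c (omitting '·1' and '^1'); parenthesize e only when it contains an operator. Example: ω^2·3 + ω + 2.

[0] 17 ≡ 4^2 + 1 (base 4). Lift 5: 26. −1: 25.
[1] 25 ≡ 5^2 (base 5). Lift 6: 36. −1: 35.
[2] 35 ≡ 5·6 + 5 (base 6). Lift 7: 40. −1: 39.
[3] 39 ≡ 5·7 + 4 (base 7). Lift 8: 44. −1: 43.
[4] 43 ≡ 5·8 + 3 (base 8). Lift 9: 48. −1: 47.
[5] 47 ≡ 5·9 + 2 (base 9). Lift 10: 52. −1: 51.
[6] 51 ≡ 5·10 + 1 (base 10). Lift 11: 56. −1: 55.
[7] 55 ≡ 5·11 (base 11). Lift 12: 60. −1: 59.

ω·5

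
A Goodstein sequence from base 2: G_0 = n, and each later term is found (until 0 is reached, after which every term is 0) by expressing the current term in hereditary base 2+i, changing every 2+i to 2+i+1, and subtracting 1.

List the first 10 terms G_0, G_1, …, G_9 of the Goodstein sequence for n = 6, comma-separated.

6, 29, 257, 3125, 46655, 98039, 187243, 332147, 555551, 885775

(0) 6|_2 = 2^2 + 2 ↦ 3^3 + 3|_3 = 30 ⇒ 29
(1) 29|_3 = 3^3 + 2 ↦ 4^4 + 2|_4 = 258 ⇒ 257
(2) 257|_4 = 4^4 + 1 ↦ 5^5 + 1|_5 = 3126 ⇒ 3125
(3) 3125|_5 = 5^5 ↦ 6^6|_6 = 46656 ⇒ 46655
(4) 46655|_6 = 5·6^5 + 5·6^4 + 5·6^3 + 5·6^2 + 5·6 + 5 ↦ 5·7^5 + 5·7^4 + 5·7^3 + 5·7^2 + 5·7 + 5|_7 = 98040 ⇒ 98039
(5) 98039|_7 = 5·7^5 + 5·7^4 + 5·7^3 + 5·7^2 + 5·7 + 4 ↦ 5·8^5 + 5·8^4 + 5·8^3 + 5·8^2 + 5·8 + 4|_8 = 187244 ⇒ 187243
(6) 187243|_8 = 5·8^5 + 5·8^4 + 5·8^3 + 5·8^2 + 5·8 + 3 ↦ 5·9^5 + 5·9^4 + 5·9^3 + 5·9^2 + 5·9 + 3|_9 = 332148 ⇒ 332147
(7) 332147|_9 = 5·9^5 + 5·9^4 + 5·9^3 + 5·9^2 + 5·9 + 2 ↦ 5·10^5 + 5·10^4 + 5·10^3 + 5·10^2 + 5·10 + 2|_10 = 555552 ⇒ 555551
(8) 555551|_10 = 5·10^5 + 5·10^4 + 5·10^3 + 5·10^2 + 5·10 + 1 ↦ 5·11^5 + 5·11^4 + 5·11^3 + 5·11^2 + 5·11 + 1|_11 = 885776 ⇒ 885775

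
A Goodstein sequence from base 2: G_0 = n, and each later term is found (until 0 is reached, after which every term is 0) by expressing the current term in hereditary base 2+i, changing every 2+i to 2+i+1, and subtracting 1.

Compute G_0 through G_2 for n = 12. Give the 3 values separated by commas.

12, 107, 1065

(0) 12|_2 = 2^(2 + 1) + 2^2 ↦ 3^(3 + 1) + 3^3|_3 = 108 ⇒ 107
(1) 107|_3 = 3^(3 + 1) + 2·3^2 + 2·3 + 2 ↦ 4^(4 + 1) + 2·4^2 + 2·4 + 2|_4 = 1066 ⇒ 1065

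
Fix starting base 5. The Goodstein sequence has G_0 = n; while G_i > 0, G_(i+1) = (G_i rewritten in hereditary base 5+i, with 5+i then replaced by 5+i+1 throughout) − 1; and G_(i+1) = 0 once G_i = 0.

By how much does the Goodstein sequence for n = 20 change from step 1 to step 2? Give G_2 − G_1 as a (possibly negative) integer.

i=0: 20 = 4·5 (b=5); 5→6: 4·6 = 24; 24−1 = 23
i=1: 23 = 3·6 + 5 (b=6); 6→7: 3·7 + 5 = 26; 26−1 = 25

2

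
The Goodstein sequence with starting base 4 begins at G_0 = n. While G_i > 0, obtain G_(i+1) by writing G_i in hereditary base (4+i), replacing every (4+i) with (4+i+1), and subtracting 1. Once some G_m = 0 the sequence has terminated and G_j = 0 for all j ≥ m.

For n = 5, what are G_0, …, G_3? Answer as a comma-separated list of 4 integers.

5, 5, 5, 4

i=0: 5 = 4 + 1 (b=4); 4→5: 5 + 1 = 6; 6−1 = 5
i=1: 5 = 5 (b=5); 5→6: 6 = 6; 6−1 = 5
i=2: 5 = 5 (b=6); 6→7: 5 = 5; 5−1 = 4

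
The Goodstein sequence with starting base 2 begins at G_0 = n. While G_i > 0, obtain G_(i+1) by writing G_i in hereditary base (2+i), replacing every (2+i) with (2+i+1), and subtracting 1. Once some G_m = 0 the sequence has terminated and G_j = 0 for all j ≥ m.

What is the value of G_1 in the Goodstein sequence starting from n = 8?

[0] 8 ≡ 2^(2 + 1) (base 2). Lift 3: 81. −1: 80.
[1] 80 ≡ 2·3^3 + 2·3^2 + 2·3 + 2 (base 3). Lift 4: 554. −1: 553.

80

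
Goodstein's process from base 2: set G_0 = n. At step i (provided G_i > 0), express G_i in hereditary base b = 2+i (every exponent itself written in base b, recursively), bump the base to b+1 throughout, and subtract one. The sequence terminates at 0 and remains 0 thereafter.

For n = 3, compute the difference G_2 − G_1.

0

3 —HB2→ 2 + 1 —bump→ 3 + 1 = 4 —(−1)→ 3
3 —HB3→ 3 —bump→ 4 = 4 —(−1)→ 3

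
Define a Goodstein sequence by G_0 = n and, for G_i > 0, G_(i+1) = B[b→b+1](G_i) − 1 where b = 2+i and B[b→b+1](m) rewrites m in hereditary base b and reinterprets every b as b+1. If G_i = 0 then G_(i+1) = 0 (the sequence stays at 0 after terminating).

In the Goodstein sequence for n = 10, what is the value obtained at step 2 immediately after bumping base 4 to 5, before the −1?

G_0=10  [base 2] 2^(2 + 1) + 2  →[2↦3]→  3^(3 + 1) + 3 = 84  −1 ⇒ G_1=83
G_1=83  [base 3] 3^(3 + 1) + 2  →[3↦4]→  4^(4 + 1) + 2 = 1026  −1 ⇒ G_2=1025
G_2=1025  [base 4] 4^(4 + 1) + 1  →[4↦5]→  5^(5 + 1) + 1 = 15626  −1 ⇒ G_3=15625

15626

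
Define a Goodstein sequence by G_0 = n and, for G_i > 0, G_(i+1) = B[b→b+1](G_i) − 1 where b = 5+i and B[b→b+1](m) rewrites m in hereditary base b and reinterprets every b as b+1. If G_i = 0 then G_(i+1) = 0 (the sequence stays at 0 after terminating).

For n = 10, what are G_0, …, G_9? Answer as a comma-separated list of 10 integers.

10, 11, 11, 11, 11, 11, 11, 11, 10, 9

step 0: 10 = 2·5; sub 6 for 5: 2·6; = 12; G_1 = 12−1 = 11
step 1: 11 = 6 + 5; sub 7 for 6: 7 + 5; = 12; G_2 = 12−1 = 11
step 2: 11 = 7 + 4; sub 8 for 7: 8 + 4; = 12; G_3 = 12−1 = 11
step 3: 11 = 8 + 3; sub 9 for 8: 9 + 3; = 12; G_4 = 12−1 = 11
step 4: 11 = 9 + 2; sub 10 for 9: 10 + 2; = 12; G_5 = 12−1 = 11
step 5: 11 = 10 + 1; sub 11 for 10: 11 + 1; = 12; G_6 = 12−1 = 11
step 6: 11 = 11; sub 12 for 11: 12; = 12; G_7 = 12−1 = 11
step 7: 11 = 11; sub 13 for 12: 11; = 11; G_8 = 11−1 = 10
step 8: 10 = 10; sub 14 for 13: 10; = 10; G_9 = 10−1 = 9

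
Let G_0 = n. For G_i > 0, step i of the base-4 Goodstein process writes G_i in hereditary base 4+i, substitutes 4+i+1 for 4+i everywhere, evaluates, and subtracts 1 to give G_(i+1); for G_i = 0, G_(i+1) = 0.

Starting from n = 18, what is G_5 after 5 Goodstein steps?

(0) 18|_4 = 4^2 + 2 ↦ 5^2 + 2|_5 = 27 ⇒ 26
(1) 26|_5 = 5^2 + 1 ↦ 6^2 + 1|_6 = 37 ⇒ 36
(2) 36|_6 = 6^2 ↦ 7^2|_7 = 49 ⇒ 48
(3) 48|_7 = 6·7 + 6 ↦ 6·8 + 6|_8 = 54 ⇒ 53
(4) 53|_8 = 6·8 + 5 ↦ 6·9 + 5|_9 = 59 ⇒ 58
(5) 58|_9 = 6·9 + 4 ↦ 6·10 + 4|_10 = 64 ⇒ 63

58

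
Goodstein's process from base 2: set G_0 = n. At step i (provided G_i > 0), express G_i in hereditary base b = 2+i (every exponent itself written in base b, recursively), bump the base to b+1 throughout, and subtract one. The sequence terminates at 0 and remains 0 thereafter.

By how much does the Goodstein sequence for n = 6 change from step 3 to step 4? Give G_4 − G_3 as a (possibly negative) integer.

step 0: 6 = 2^2 + 2; sub 3 for 2: 3^3 + 3; = 30; G_1 = 30−1 = 29
step 1: 29 = 3^3 + 2; sub 4 for 3: 4^4 + 2; = 258; G_2 = 258−1 = 257
step 2: 257 = 4^4 + 1; sub 5 for 4: 5^5 + 1; = 3126; G_3 = 3126−1 = 3125
step 3: 3125 = 5^5; sub 6 for 5: 6^6; = 46656; G_4 = 46656−1 = 46655

43530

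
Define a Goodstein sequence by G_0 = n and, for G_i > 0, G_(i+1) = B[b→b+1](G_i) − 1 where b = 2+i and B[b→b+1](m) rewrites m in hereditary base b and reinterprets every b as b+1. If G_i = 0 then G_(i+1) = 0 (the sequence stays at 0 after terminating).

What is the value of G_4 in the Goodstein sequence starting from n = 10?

279935

10 —HB2→ 2^(2 + 1) + 2 —bump→ 3^(3 + 1) + 3 = 84 —(−1)→ 83
83 —HB3→ 3^(3 + 1) + 2 —bump→ 4^(4 + 1) + 2 = 1026 —(−1)→ 1025
1025 —HB4→ 4^(4 + 1) + 1 —bump→ 5^(5 + 1) + 1 = 15626 —(−1)→ 15625
15625 —HB5→ 5^(5 + 1) —bump→ 6^(6 + 1) = 279936 —(−1)→ 279935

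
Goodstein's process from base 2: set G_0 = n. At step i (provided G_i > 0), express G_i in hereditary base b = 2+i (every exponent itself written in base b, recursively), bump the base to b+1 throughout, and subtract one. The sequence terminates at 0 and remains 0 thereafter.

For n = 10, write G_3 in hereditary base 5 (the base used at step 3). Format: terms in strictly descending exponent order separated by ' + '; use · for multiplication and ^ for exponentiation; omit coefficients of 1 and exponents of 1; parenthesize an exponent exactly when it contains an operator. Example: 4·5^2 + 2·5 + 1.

G_0=10  [base 2] 2^(2 + 1) + 2  →[2↦3]→  3^(3 + 1) + 3 = 84  −1 ⇒ G_1=83
G_1=83  [base 3] 3^(3 + 1) + 2  →[3↦4]→  4^(4 + 1) + 2 = 1026  −1 ⇒ G_2=1025
G_2=1025  [base 4] 4^(4 + 1) + 1  →[4↦5]→  5^(5 + 1) + 1 = 15626  −1 ⇒ G_3=15625
G_3=15625  [base 5] 5^(5 + 1)  →[5↦6]→  6^(6 + 1) = 279936  −1 ⇒ G_4=279935

5^(5 + 1)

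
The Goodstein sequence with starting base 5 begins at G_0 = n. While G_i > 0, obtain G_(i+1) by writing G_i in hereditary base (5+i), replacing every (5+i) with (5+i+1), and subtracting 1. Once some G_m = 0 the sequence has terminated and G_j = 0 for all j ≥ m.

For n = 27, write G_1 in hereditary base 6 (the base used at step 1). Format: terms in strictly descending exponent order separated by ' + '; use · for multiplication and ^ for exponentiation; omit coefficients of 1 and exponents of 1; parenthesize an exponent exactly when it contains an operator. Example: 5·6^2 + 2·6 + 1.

6^2 + 1

G_0=27  [base 5] 5^2 + 2  →[5↦6]→  6^2 + 2 = 38  −1 ⇒ G_1=37
G_1=37  [base 6] 6^2 + 1  →[6↦7]→  7^2 + 1 = 50  −1 ⇒ G_2=49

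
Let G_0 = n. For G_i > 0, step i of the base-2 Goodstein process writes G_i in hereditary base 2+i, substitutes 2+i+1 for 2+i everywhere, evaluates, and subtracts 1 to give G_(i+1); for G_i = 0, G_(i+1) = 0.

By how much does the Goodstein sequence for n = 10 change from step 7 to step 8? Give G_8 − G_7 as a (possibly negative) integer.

[0] 10 ≡ 2^(2 + 1) + 2 (base 2). Lift 3: 84. −1: 83.
[1] 83 ≡ 3^(3 + 1) + 2 (base 3). Lift 4: 1026. −1: 1025.
[2] 1025 ≡ 4^(4 + 1) + 1 (base 4). Lift 5: 15626. −1: 15625.
[3] 15625 ≡ 5^(5 + 1) (base 5). Lift 6: 279936. −1: 279935.
[4] 279935 ≡ 5·6^6 + 5·6^5 + 5·6^4 + 5·6^3 + 5·6^2 + 5·6 + 5 (base 6). Lift 7: 4215755. −1: 4215754.
[5] 4215754 ≡ 5·7^7 + 5·7^5 + 5·7^4 + 5·7^3 + 5·7^2 + 5·7 + 4 (base 7). Lift 8: 84073324. −1: 84073323.
[6] 84073323 ≡ 5·8^8 + 5·8^5 + 5·8^4 + 5·8^3 + 5·8^2 + 5·8 + 3 (base 8). Lift 9: 1937434593. −1: 1937434592.
[7] 1937434592 ≡ 5·9^9 + 5·9^5 + 5·9^4 + 5·9^3 + 5·9^2 + 5·9 + 2 (base 9). Lift 10: 50000555552. −1: 50000555551.

48063120959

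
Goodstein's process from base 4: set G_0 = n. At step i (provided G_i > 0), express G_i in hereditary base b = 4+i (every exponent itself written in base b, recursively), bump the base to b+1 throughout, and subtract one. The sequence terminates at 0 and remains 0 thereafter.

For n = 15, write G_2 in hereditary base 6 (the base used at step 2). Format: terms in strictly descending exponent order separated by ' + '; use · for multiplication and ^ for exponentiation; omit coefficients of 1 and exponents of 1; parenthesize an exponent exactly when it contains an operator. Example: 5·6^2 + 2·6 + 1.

[0] 15 ≡ 3·4 + 3 (base 4). Lift 5: 18. −1: 17.
[1] 17 ≡ 3·5 + 2 (base 5). Lift 6: 20. −1: 19.
[2] 19 ≡ 3·6 + 1 (base 6). Lift 7: 22. −1: 21.

3·6 + 1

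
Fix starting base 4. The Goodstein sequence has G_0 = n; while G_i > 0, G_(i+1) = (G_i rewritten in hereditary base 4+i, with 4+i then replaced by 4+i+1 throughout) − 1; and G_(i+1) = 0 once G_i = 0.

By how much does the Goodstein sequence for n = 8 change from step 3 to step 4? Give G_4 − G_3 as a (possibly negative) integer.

0

(0) 8|_4 = 2·4 ↦ 2·5|_5 = 10 ⇒ 9
(1) 9|_5 = 5 + 4 ↦ 6 + 4|_6 = 10 ⇒ 9
(2) 9|_6 = 6 + 3 ↦ 7 + 3|_7 = 10 ⇒ 9
(3) 9|_7 = 7 + 2 ↦ 8 + 2|_8 = 10 ⇒ 9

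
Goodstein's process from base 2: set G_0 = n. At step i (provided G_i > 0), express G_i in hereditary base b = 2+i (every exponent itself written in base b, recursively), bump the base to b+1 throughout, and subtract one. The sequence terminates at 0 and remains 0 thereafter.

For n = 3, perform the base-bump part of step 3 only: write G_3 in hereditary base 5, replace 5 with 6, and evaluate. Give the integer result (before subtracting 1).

base 2: 3 = 2 + 1; at 3: 3 + 1 = 4; next = 3
base 3: 3 = 3; at 4: 4 = 4; next = 3
base 4: 3 = 3; at 5: 3 = 3; next = 2

2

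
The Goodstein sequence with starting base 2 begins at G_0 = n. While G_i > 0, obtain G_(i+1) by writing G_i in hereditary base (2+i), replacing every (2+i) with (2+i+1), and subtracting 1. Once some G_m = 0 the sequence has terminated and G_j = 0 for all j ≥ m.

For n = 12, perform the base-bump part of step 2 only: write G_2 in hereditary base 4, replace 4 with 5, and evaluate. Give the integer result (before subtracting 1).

12 —HB2→ 2^(2 + 1) + 2^2 —bump→ 3^(3 + 1) + 3^3 = 108 —(−1)→ 107
107 —HB3→ 3^(3 + 1) + 2·3^2 + 2·3 + 2 —bump→ 4^(4 + 1) + 2·4^2 + 2·4 + 2 = 1066 —(−1)→ 1065
1065 —HB4→ 4^(4 + 1) + 2·4^2 + 2·4 + 1 —bump→ 5^(5 + 1) + 2·5^2 + 2·5 + 1 = 15686 —(−1)→ 15685

15686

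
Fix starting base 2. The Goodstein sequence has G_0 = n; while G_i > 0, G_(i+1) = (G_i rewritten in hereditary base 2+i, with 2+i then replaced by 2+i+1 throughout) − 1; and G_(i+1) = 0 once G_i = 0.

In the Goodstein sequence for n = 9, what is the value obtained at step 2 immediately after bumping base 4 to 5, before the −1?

9843

base 2: 9 = 2^(2 + 1) + 1; at 3: 3^(3 + 1) + 1 = 82; next = 81
base 3: 81 = 3^(3 + 1); at 4: 4^(4 + 1) = 1024; next = 1023
base 4: 1023 = 3·4^4 + 3·4^3 + 3·4^2 + 3·4 + 3; at 5: 3·5^5 + 3·5^3 + 3·5^2 + 3·5 + 3 = 9843; next = 9842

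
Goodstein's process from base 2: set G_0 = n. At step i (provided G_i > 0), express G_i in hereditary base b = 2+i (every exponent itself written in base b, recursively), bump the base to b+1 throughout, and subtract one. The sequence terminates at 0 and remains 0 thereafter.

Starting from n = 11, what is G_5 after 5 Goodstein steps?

G_0=11  [base 2] 2^(2 + 1) + 2 + 1  →[2↦3]→  3^(3 + 1) + 3 + 1 = 85  −1 ⇒ G_1=84
G_1=84  [base 3] 3^(3 + 1) + 3  →[3↦4]→  4^(4 + 1) + 4 = 1028  −1 ⇒ G_2=1027
G_2=1027  [base 4] 4^(4 + 1) + 3  →[4↦5]→  5^(5 + 1) + 3 = 15628  −1 ⇒ G_3=15627
G_3=15627  [base 5] 5^(5 + 1) + 2  →[5↦6]→  6^(6 + 1) + 2 = 279938  −1 ⇒ G_4=279937
G_4=279937  [base 6] 6^(6 + 1) + 1  →[6↦7]→  7^(7 + 1) + 1 = 5764802  −1 ⇒ G_5=5764801
G_5=5764801  [base 7] 7^(7 + 1)  →[7↦8]→  8^(8 + 1) = 134217728  −1 ⇒ G_6=134217727

5764801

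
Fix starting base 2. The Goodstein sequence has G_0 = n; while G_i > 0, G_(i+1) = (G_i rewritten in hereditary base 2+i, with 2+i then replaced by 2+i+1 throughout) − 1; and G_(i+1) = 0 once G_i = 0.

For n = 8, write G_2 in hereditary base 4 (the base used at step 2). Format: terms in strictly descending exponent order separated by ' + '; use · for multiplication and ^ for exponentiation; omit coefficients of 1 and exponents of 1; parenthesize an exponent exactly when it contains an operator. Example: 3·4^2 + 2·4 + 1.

2·4^4 + 2·4^2 + 2·4 + 1

base 2: 8 = 2^(2 + 1); at 3: 3^(3 + 1) = 81; next = 80
base 3: 80 = 2·3^3 + 2·3^2 + 2·3 + 2; at 4: 2·4^4 + 2·4^2 + 2·4 + 2 = 554; next = 553
base 4: 553 = 2·4^4 + 2·4^2 + 2·4 + 1; at 5: 2·5^5 + 2·5^2 + 2·5 + 1 = 6311; next = 6310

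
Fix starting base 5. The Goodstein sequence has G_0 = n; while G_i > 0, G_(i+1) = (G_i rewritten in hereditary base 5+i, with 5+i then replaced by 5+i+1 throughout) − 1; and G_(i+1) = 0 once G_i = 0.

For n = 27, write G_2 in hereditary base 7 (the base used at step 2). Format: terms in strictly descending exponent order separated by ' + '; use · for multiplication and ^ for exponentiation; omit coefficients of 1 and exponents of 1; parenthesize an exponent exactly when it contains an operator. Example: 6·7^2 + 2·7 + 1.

27 —HB5→ 5^2 + 2 —bump→ 6^2 + 2 = 38 —(−1)→ 37
37 —HB6→ 6^2 + 1 —bump→ 7^2 + 1 = 50 —(−1)→ 49
49 —HB7→ 7^2 —bump→ 8^2 = 64 —(−1)→ 63

7^2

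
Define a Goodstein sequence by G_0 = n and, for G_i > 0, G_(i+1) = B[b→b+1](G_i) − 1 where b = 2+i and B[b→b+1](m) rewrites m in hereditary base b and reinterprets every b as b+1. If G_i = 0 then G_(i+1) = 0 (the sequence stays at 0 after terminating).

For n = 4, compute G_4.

4 —HB2→ 2^2 —bump→ 3^3 = 27 —(−1)→ 26
26 —HB3→ 2·3^2 + 2·3 + 2 —bump→ 2·4^2 + 2·4 + 2 = 42 —(−1)→ 41
41 —HB4→ 2·4^2 + 2·4 + 1 —bump→ 2·5^2 + 2·5 + 1 = 61 —(−1)→ 60
60 —HB5→ 2·5^2 + 2·5 —bump→ 2·6^2 + 2·6 = 84 —(−1)→ 83
83 —HB6→ 2·6^2 + 6 + 5 —bump→ 2·7^2 + 7 + 5 = 110 —(−1)→ 109

83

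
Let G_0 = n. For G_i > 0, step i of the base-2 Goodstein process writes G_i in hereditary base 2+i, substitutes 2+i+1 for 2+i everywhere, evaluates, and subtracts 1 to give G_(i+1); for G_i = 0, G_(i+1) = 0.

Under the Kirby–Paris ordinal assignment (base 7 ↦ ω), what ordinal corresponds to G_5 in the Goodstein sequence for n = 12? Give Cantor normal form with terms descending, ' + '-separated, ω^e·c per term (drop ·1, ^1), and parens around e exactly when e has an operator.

base 2: 12 = 2^(2 + 1) + 2^2; at 3: 3^(3 + 1) + 3^3 = 108; next = 107
base 3: 107 = 3^(3 + 1) + 2·3^2 + 2·3 + 2; at 4: 4^(4 + 1) + 2·4^2 + 2·4 + 2 = 1066; next = 1065
base 4: 1065 = 4^(4 + 1) + 2·4^2 + 2·4 + 1; at 5: 5^(5 + 1) + 2·5^2 + 2·5 + 1 = 15686; next = 15685
base 5: 15685 = 5^(5 + 1) + 2·5^2 + 2·5; at 6: 6^(6 + 1) + 2·6^2 + 2·6 = 280020; next = 280019
base 6: 280019 = 6^(6 + 1) + 2·6^2 + 6 + 5; at 7: 7^(7 + 1) + 2·7^2 + 7 + 5 = 5764911; next = 5764910
base 7: 5764910 = 7^(7 + 1) + 2·7^2 + 7 + 4; at 8: 8^(8 + 1) + 2·8^2 + 8 + 4 = 134217868; next = 134217867

ω^(ω + 1) + ω^2·2 + ω + 4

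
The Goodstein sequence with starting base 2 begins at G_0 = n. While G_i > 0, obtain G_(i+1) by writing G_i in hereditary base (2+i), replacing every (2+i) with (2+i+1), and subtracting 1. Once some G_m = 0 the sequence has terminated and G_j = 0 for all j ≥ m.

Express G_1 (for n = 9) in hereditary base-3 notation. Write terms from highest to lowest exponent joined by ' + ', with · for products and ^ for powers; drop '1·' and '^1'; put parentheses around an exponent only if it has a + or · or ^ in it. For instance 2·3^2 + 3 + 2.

9 —HB2→ 2^(2 + 1) + 1 —bump→ 3^(3 + 1) + 1 = 82 —(−1)→ 81
81 —HB3→ 3^(3 + 1) —bump→ 4^(4 + 1) = 1024 —(−1)→ 1023

3^(3 + 1)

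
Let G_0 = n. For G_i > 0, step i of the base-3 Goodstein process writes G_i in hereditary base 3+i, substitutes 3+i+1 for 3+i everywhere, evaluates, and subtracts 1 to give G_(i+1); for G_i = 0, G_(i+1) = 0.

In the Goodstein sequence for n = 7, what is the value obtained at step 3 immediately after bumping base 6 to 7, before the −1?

7 —HB3→ 2·3 + 1 —bump→ 2·4 + 1 = 9 —(−1)→ 8
8 —HB4→ 2·4 —bump→ 2·5 = 10 —(−1)→ 9
9 —HB5→ 5 + 4 —bump→ 6 + 4 = 10 —(−1)→ 9

10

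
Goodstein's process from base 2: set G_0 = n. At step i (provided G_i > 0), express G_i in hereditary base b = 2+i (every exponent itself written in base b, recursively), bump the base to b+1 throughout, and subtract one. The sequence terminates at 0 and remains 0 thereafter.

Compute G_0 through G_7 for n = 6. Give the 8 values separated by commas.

6, 29, 257, 3125, 46655, 98039, 187243, 332147

[0] 6 ≡ 2^2 + 2 (base 2). Lift 3: 30. −1: 29.
[1] 29 ≡ 3^3 + 2 (base 3). Lift 4: 258. −1: 257.
[2] 257 ≡ 4^4 + 1 (base 4). Lift 5: 3126. −1: 3125.
[3] 3125 ≡ 5^5 (base 5). Lift 6: 46656. −1: 46655.
[4] 46655 ≡ 5·6^5 + 5·6^4 + 5·6^3 + 5·6^2 + 5·6 + 5 (base 6). Lift 7: 98040. −1: 98039.
[5] 98039 ≡ 5·7^5 + 5·7^4 + 5·7^3 + 5·7^2 + 5·7 + 4 (base 7). Lift 8: 187244. −1: 187243.
[6] 187243 ≡ 5·8^5 + 5·8^4 + 5·8^3 + 5·8^2 + 5·8 + 3 (base 8). Lift 9: 332148. −1: 332147.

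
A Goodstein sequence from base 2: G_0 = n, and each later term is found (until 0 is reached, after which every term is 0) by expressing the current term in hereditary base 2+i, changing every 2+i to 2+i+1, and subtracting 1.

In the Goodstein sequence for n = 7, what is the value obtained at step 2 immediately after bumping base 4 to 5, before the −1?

3128

i=0: 7 = 2^2 + 2 + 1 (b=2); 2→3: 3^3 + 3 + 1 = 31; 31−1 = 30
i=1: 30 = 3^3 + 3 (b=3); 3→4: 4^4 + 4 = 260; 260−1 = 259
i=2: 259 = 4^4 + 3 (b=4); 4→5: 5^5 + 3 = 3128; 3128−1 = 3127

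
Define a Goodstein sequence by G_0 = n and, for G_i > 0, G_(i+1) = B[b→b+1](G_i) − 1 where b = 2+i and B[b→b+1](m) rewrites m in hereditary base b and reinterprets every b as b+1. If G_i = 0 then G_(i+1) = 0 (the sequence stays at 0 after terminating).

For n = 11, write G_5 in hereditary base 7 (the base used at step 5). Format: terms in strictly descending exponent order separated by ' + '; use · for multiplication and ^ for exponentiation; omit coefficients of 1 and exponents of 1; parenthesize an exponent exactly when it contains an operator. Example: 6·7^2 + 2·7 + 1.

7^(7 + 1)

11 —HB2→ 2^(2 + 1) + 2 + 1 —bump→ 3^(3 + 1) + 3 + 1 = 85 —(−1)→ 84
84 —HB3→ 3^(3 + 1) + 3 —bump→ 4^(4 + 1) + 4 = 1028 —(−1)→ 1027
1027 —HB4→ 4^(4 + 1) + 3 —bump→ 5^(5 + 1) + 3 = 15628 —(−1)→ 15627
15627 —HB5→ 5^(5 + 1) + 2 —bump→ 6^(6 + 1) + 2 = 279938 —(−1)→ 279937
279937 —HB6→ 6^(6 + 1) + 1 —bump→ 7^(7 + 1) + 1 = 5764802 —(−1)→ 5764801
5764801 —HB7→ 7^(7 + 1) —bump→ 8^(8 + 1) = 134217728 —(−1)→ 134217727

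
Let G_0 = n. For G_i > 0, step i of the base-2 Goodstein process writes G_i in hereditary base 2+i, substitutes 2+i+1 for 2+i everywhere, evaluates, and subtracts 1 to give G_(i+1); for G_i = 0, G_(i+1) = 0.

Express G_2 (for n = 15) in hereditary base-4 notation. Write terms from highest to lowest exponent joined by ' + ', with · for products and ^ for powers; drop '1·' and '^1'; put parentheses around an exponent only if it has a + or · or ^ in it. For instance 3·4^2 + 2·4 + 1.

step 0: 15 = 2^(2 + 1) + 2^2 + 2 + 1; sub 3 for 2: 3^(3 + 1) + 3^3 + 3 + 1; = 112; G_1 = 112−1 = 111
step 1: 111 = 3^(3 + 1) + 3^3 + 3; sub 4 for 3: 4^(4 + 1) + 4^4 + 4; = 1284; G_2 = 1284−1 = 1283
step 2: 1283 = 4^(4 + 1) + 4^4 + 3; sub 5 for 4: 5^(5 + 1) + 5^5 + 3; = 18753; G_3 = 18753−1 = 18752

4^(4 + 1) + 4^4 + 3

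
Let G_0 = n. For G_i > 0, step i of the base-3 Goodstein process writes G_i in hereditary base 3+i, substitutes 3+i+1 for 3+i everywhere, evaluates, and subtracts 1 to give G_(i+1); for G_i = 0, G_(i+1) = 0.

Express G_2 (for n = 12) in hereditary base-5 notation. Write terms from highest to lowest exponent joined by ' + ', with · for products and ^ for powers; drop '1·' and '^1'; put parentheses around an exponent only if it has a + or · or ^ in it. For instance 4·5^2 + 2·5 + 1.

5^2 + 2

base 3: 12 = 3^2 + 3; at 4: 4^2 + 4 = 20; next = 19
base 4: 19 = 4^2 + 3; at 5: 5^2 + 3 = 28; next = 27
base 5: 27 = 5^2 + 2; at 6: 6^2 + 2 = 38; next = 37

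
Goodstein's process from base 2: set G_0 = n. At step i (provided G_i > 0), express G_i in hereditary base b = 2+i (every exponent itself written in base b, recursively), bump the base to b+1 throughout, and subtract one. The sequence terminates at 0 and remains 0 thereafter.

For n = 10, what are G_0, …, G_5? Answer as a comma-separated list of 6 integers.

10, 83, 1025, 15625, 279935, 4215754

10 —HB2→ 2^(2 + 1) + 2 —bump→ 3^(3 + 1) + 3 = 84 —(−1)→ 83
83 —HB3→ 3^(3 + 1) + 2 —bump→ 4^(4 + 1) + 2 = 1026 —(−1)→ 1025
1025 —HB4→ 4^(4 + 1) + 1 —bump→ 5^(5 + 1) + 1 = 15626 —(−1)→ 15625
15625 —HB5→ 5^(5 + 1) —bump→ 6^(6 + 1) = 279936 —(−1)→ 279935
279935 —HB6→ 5·6^6 + 5·6^5 + 5·6^4 + 5·6^3 + 5·6^2 + 5·6 + 5 —bump→ 5·7^7 + 5·7^5 + 5·7^4 + 5·7^3 + 5·7^2 + 5·7 + 5 = 4215755 —(−1)→ 4215754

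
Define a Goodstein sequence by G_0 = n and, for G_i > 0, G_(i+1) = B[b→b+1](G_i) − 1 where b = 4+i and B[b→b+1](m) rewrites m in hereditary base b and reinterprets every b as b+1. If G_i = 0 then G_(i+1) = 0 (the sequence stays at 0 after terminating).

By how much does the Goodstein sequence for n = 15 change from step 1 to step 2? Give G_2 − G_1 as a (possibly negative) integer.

2

(0) 15|_4 = 3·4 + 3 ↦ 3·5 + 3|_5 = 18 ⇒ 17
(1) 17|_5 = 3·5 + 2 ↦ 3·6 + 2|_6 = 20 ⇒ 19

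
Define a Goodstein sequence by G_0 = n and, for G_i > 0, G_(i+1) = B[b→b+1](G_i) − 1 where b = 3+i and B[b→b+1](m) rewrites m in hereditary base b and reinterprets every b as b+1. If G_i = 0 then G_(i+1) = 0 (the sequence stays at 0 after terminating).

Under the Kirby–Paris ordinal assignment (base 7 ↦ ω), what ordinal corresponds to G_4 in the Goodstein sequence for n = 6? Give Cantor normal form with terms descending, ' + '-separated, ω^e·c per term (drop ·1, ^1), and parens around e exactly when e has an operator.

G_0=6  [base 3] 2·3  →[3↦4]→  2·4 = 8  −1 ⇒ G_1=7
G_1=7  [base 4] 4 + 3  →[4↦5]→  5 + 3 = 8  −1 ⇒ G_2=7
G_2=7  [base 5] 5 + 2  →[5↦6]→  6 + 2 = 8  −1 ⇒ G_3=7
G_3=7  [base 6] 6 + 1  →[6↦7]→  7 + 1 = 8  −1 ⇒ G_4=7
G_4=7  [base 7] 7  →[7↦8]→  8 = 8  −1 ⇒ G_5=7

ω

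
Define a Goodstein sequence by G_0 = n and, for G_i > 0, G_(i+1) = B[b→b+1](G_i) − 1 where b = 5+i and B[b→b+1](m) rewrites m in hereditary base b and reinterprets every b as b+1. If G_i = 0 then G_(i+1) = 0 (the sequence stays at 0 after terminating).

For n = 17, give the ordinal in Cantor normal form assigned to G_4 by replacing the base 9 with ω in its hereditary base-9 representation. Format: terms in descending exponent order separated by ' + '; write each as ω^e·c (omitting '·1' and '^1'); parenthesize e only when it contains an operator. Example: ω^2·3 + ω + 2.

i=0: 17 = 3·5 + 2 (b=5); 5→6: 3·6 + 2 = 20; 20−1 = 19
i=1: 19 = 3·6 + 1 (b=6); 6→7: 3·7 + 1 = 22; 22−1 = 21
i=2: 21 = 3·7 (b=7); 7→8: 3·8 = 24; 24−1 = 23
i=3: 23 = 2·8 + 7 (b=8); 8→9: 2·9 + 7 = 25; 25−1 = 24
i=4: 24 = 2·9 + 6 (b=9); 9→10: 2·10 + 6 = 26; 26−1 = 25

ω·2 + 6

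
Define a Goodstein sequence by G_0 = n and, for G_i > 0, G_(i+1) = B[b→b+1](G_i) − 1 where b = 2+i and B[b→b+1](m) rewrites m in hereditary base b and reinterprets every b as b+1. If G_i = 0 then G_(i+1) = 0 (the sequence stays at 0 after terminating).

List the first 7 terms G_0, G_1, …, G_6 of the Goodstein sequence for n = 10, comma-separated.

10, 83, 1025, 15625, 279935, 4215754, 84073323

G_0=10  [base 2] 2^(2 + 1) + 2  →[2↦3]→  3^(3 + 1) + 3 = 84  −1 ⇒ G_1=83
G_1=83  [base 3] 3^(3 + 1) + 2  →[3↦4]→  4^(4 + 1) + 2 = 1026  −1 ⇒ G_2=1025
G_2=1025  [base 4] 4^(4 + 1) + 1  →[4↦5]→  5^(5 + 1) + 1 = 15626  −1 ⇒ G_3=15625
G_3=15625  [base 5] 5^(5 + 1)  →[5↦6]→  6^(6 + 1) = 279936  −1 ⇒ G_4=279935
G_4=279935  [base 6] 5·6^6 + 5·6^5 + 5·6^4 + 5·6^3 + 5·6^2 + 5·6 + 5  →[6↦7]→  5·7^7 + 5·7^5 + 5·7^4 + 5·7^3 + 5·7^2 + 5·7 + 5 = 4215755  −1 ⇒ G_5=4215754
G_5=4215754  [base 7] 5·7^7 + 5·7^5 + 5·7^4 + 5·7^3 + 5·7^2 + 5·7 + 4  →[7↦8]→  5·8^8 + 5·8^5 + 5·8^4 + 5·8^3 + 5·8^2 + 5·8 + 4 = 84073324  −1 ⇒ G_6=84073323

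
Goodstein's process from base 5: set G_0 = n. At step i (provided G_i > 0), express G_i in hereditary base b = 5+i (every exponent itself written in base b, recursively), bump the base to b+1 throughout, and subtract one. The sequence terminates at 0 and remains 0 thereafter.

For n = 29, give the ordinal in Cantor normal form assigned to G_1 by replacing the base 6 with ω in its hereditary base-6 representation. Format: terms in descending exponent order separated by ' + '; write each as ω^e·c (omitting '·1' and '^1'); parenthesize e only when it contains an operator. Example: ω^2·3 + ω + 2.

i=0: 29 = 5^2 + 4 (b=5); 5→6: 6^2 + 4 = 40; 40−1 = 39
i=1: 39 = 6^2 + 3 (b=6); 6→7: 7^2 + 3 = 52; 52−1 = 51

ω^2 + 3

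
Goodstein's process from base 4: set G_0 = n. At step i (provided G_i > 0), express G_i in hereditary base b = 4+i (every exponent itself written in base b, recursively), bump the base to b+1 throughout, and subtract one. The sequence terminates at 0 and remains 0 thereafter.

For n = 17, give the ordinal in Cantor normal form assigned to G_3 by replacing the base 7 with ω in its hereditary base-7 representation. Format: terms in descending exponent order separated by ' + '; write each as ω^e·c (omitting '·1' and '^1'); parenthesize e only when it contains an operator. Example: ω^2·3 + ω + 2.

ω·5 + 4

G_0=17  [base 4] 4^2 + 1  →[4↦5]→  5^2 + 1 = 26  −1 ⇒ G_1=25
G_1=25  [base 5] 5^2  →[5↦6]→  6^2 = 36  −1 ⇒ G_2=35
G_2=35  [base 6] 5·6 + 5  →[6↦7]→  5·7 + 5 = 40  −1 ⇒ G_3=39
G_3=39  [base 7] 5·7 + 4  →[7↦8]→  5·8 + 4 = 44  −1 ⇒ G_4=43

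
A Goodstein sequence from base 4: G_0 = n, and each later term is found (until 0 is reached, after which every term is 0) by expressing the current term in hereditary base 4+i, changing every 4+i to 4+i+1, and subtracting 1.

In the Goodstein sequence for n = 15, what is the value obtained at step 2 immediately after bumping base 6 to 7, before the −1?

i=0: 15 = 3·4 + 3 (b=4); 4→5: 3·5 + 3 = 18; 18−1 = 17
i=1: 17 = 3·5 + 2 (b=5); 5→6: 3·6 + 2 = 20; 20−1 = 19
i=2: 19 = 3·6 + 1 (b=6); 6→7: 3·7 + 1 = 22; 22−1 = 21

22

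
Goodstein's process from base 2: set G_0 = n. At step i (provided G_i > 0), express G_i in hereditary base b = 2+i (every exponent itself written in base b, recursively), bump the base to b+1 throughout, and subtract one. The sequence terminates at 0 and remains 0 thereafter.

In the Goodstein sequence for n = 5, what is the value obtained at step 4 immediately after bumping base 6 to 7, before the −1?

G_0=5  [base 2] 2^2 + 1  →[2↦3]→  3^3 + 1 = 28  −1 ⇒ G_1=27
G_1=27  [base 3] 3^3  →[3↦4]→  4^4 = 256  −1 ⇒ G_2=255
G_2=255  [base 4] 3·4^3 + 3·4^2 + 3·4 + 3  →[4↦5]→  3·5^3 + 3·5^2 + 3·5 + 3 = 468  −1 ⇒ G_3=467
G_3=467  [base 5] 3·5^3 + 3·5^2 + 3·5 + 2  →[5↦6]→  3·6^3 + 3·6^2 + 3·6 + 2 = 776  −1 ⇒ G_4=775
G_4=775  [base 6] 3·6^3 + 3·6^2 + 3·6 + 1  →[6↦7]→  3·7^3 + 3·7^2 + 3·7 + 1 = 1198  −1 ⇒ G_5=1197

1198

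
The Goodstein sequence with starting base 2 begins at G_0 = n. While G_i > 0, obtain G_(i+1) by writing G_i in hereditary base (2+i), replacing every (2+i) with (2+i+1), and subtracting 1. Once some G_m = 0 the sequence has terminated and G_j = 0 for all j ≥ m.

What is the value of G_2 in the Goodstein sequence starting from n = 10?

i=0: 10 = 2^(2 + 1) + 2 (b=2); 2→3: 3^(3 + 1) + 3 = 84; 84−1 = 83
i=1: 83 = 3^(3 + 1) + 2 (b=3); 3→4: 4^(4 + 1) + 2 = 1026; 1026−1 = 1025
i=2: 1025 = 4^(4 + 1) + 1 (b=4); 4→5: 5^(5 + 1) + 1 = 15626; 15626−1 = 15625

1025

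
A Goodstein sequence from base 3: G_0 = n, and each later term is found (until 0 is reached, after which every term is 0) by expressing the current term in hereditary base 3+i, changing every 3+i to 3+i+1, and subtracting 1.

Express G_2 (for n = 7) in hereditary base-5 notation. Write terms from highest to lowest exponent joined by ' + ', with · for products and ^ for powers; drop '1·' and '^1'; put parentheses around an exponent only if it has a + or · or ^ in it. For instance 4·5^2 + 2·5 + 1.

(0) 7|_3 = 2·3 + 1 ↦ 2·4 + 1|_4 = 9 ⇒ 8
(1) 8|_4 = 2·4 ↦ 2·5|_5 = 10 ⇒ 9
(2) 9|_5 = 5 + 4 ↦ 6 + 4|_6 = 10 ⇒ 9

5 + 4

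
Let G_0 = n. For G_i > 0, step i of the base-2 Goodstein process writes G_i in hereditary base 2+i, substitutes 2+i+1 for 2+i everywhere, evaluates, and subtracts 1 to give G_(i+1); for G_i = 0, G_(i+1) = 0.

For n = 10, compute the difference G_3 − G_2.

14600

[0] 10 ≡ 2^(2 + 1) + 2 (base 2). Lift 3: 84. −1: 83.
[1] 83 ≡ 3^(3 + 1) + 2 (base 3). Lift 4: 1026. −1: 1025.
[2] 1025 ≡ 4^(4 + 1) + 1 (base 4). Lift 5: 15626. −1: 15625.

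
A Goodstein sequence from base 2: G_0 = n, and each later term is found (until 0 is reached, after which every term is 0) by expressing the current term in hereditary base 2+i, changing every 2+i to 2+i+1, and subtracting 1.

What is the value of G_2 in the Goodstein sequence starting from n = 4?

41

G_0 = 4. HB_2(4) = 2^2. Bump = 27. G_1 = 26.
G_1 = 26. HB_3(26) = 2·3^2 + 2·3 + 2. Bump = 42. G_2 = 41.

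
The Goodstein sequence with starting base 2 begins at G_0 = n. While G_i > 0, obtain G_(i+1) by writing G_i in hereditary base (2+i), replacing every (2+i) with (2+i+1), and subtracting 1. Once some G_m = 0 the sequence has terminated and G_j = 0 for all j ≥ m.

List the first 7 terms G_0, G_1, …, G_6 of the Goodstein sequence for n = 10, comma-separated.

10, 83, 1025, 15625, 279935, 4215754, 84073323

G_0 = 10. HB_2(10) = 2^(2 + 1) + 2. Bump = 84. G_1 = 83.
G_1 = 83. HB_3(83) = 3^(3 + 1) + 2. Bump = 1026. G_2 = 1025.
G_2 = 1025. HB_4(1025) = 4^(4 + 1) + 1. Bump = 15626. G_3 = 15625.
G_3 = 15625. HB_5(15625) = 5^(5 + 1). Bump = 279936. G_4 = 279935.
G_4 = 279935. HB_6(279935) = 5·6^6 + 5·6^5 + 5·6^4 + 5·6^3 + 5·6^2 + 5·6 + 5. Bump = 4215755. G_5 = 4215754.
G_5 = 4215754. HB_7(4215754) = 5·7^7 + 5·7^5 + 5·7^4 + 5·7^3 + 5·7^2 + 5·7 + 4. Bump = 84073324. G_6 = 84073323.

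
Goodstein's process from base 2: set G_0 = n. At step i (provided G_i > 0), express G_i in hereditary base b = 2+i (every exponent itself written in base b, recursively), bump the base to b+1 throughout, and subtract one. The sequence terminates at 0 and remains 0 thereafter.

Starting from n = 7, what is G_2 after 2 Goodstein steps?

(0) 7|_2 = 2^2 + 2 + 1 ↦ 3^3 + 3 + 1|_3 = 31 ⇒ 30
(1) 30|_3 = 3^3 + 3 ↦ 4^4 + 4|_4 = 260 ⇒ 259

259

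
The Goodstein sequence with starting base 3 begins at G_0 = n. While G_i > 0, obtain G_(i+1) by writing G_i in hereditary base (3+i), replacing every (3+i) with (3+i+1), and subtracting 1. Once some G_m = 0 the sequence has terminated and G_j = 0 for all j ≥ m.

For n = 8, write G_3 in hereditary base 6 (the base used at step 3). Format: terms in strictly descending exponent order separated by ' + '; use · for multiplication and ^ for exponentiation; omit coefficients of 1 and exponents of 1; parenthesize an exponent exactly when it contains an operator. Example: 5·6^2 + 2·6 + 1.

G_0 = 8. HB_3(8) = 2·3 + 2. Bump = 10. G_1 = 9.
G_1 = 9. HB_4(9) = 2·4 + 1. Bump = 11. G_2 = 10.
G_2 = 10. HB_5(10) = 2·5. Bump = 12. G_3 = 11.
G_3 = 11. HB_6(11) = 6 + 5. Bump = 12. G_4 = 11.

6 + 5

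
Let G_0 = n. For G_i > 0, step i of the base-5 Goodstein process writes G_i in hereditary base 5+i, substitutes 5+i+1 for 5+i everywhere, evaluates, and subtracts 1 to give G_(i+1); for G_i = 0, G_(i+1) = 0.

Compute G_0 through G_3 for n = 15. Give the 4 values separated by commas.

15, 17, 18, 19

i=0: 15 = 3·5 (b=5); 5→6: 3·6 = 18; 18−1 = 17
i=1: 17 = 2·6 + 5 (b=6); 6→7: 2·7 + 5 = 19; 19−1 = 18
i=2: 18 = 2·7 + 4 (b=7); 7→8: 2·8 + 4 = 20; 20−1 = 19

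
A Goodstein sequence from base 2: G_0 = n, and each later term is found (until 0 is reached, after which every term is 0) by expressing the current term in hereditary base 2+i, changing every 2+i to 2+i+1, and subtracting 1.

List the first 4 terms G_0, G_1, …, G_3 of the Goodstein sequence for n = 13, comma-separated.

G_0 = 13. HB_2(13) = 2^(2 + 1) + 2^2 + 1. Bump = 109. G_1 = 108.
G_1 = 108. HB_3(108) = 3^(3 + 1) + 3^3. Bump = 1280. G_2 = 1279.
G_2 = 1279. HB_4(1279) = 4^(4 + 1) + 3·4^3 + 3·4^2 + 3·4 + 3. Bump = 16093. G_3 = 16092.

13, 108, 1279, 16092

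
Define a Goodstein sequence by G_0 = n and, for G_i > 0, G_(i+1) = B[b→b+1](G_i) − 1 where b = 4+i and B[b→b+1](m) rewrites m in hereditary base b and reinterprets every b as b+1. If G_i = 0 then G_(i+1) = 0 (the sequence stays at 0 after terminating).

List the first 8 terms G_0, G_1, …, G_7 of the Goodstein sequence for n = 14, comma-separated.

i=0: 14 = 3·4 + 2 (b=4); 4→5: 3·5 + 2 = 17; 17−1 = 16
i=1: 16 = 3·5 + 1 (b=5); 5→6: 3·6 + 1 = 19; 19−1 = 18
i=2: 18 = 3·6 (b=6); 6→7: 3·7 = 21; 21−1 = 20
i=3: 20 = 2·7 + 6 (b=7); 7→8: 2·8 + 6 = 22; 22−1 = 21
i=4: 21 = 2·8 + 5 (b=8); 8→9: 2·9 + 5 = 23; 23−1 = 22
i=5: 22 = 2·9 + 4 (b=9); 9→10: 2·10 + 4 = 24; 24−1 = 23
i=6: 23 = 2·10 + 3 (b=10); 10→11: 2·11 + 3 = 25; 25−1 = 24

14, 16, 18, 20, 21, 22, 23, 24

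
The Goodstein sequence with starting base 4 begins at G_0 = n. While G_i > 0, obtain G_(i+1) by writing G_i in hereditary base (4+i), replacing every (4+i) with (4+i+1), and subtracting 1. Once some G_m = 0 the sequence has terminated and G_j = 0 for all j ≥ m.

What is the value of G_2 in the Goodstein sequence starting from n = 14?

18

G_0=14  [base 4] 3·4 + 2  →[4↦5]→  3·5 + 2 = 17  −1 ⇒ G_1=16
G_1=16  [base 5] 3·5 + 1  →[5↦6]→  3·6 + 1 = 19  −1 ⇒ G_2=18
G_2=18  [base 6] 3·6  →[6↦7]→  3·7 = 21  −1 ⇒ G_3=20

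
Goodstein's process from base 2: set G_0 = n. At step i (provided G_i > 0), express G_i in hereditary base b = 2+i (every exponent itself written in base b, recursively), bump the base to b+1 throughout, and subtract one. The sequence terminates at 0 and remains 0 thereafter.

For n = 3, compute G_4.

3 —HB2→ 2 + 1 —bump→ 3 + 1 = 4 —(−1)→ 3
3 —HB3→ 3 —bump→ 4 = 4 —(−1)→ 3
3 —HB4→ 3 —bump→ 3 = 3 —(−1)→ 2
2 —HB5→ 2 —bump→ 2 = 2 —(−1)→ 1
1 —HB6→ 1 —bump→ 1 = 1 —(−1)→ 0

1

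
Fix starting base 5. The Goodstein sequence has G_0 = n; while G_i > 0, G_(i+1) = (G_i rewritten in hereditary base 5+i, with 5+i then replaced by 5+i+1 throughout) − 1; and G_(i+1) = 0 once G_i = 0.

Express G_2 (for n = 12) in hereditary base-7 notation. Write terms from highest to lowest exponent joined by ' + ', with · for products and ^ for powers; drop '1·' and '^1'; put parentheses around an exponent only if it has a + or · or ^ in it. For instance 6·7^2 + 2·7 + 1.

i=0: 12 = 2·5 + 2 (b=5); 5→6: 2·6 + 2 = 14; 14−1 = 13
i=1: 13 = 2·6 + 1 (b=6); 6→7: 2·7 + 1 = 15; 15−1 = 14

2·7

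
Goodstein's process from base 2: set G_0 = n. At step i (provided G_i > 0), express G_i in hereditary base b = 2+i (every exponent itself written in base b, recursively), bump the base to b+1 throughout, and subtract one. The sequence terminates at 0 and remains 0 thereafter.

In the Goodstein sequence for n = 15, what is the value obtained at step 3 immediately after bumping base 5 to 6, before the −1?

326594

[0] 15 ≡ 2^(2 + 1) + 2^2 + 2 + 1 (base 2). Lift 3: 112. −1: 111.
[1] 111 ≡ 3^(3 + 1) + 3^3 + 3 (base 3). Lift 4: 1284. −1: 1283.
[2] 1283 ≡ 4^(4 + 1) + 4^4 + 3 (base 4). Lift 5: 18753. −1: 18752.
[3] 18752 ≡ 5^(5 + 1) + 5^5 + 2 (base 5). Lift 6: 326594. −1: 326593.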